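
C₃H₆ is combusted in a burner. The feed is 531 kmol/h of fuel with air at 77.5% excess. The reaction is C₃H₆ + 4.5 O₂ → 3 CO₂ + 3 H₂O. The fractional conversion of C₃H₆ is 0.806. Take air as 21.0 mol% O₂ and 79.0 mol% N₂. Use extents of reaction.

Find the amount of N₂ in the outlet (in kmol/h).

16000 kmol/h

Stoichiometric O₂ = 4.5 × 531 = 2390 kmol/h; O₂ fed = 2390 × 1.775 = 4241 kmol/h.
N₂ fed = 4241 × 79/21 = 15960 kmol/h.
Fuel reacted = 0.806 × 531 → ξ = 428 kmol/h.
Outlet (n = n₀ + ν ξ):
  C₃H₆: 531 − 1(428) = 103
  O₂: 4241 − 4.5(428) = 2315
  N₂: 15960 (inert)
  CO₂: 0 + 3(428) = 1284
  H₂O: 0 + 3(428) = 1284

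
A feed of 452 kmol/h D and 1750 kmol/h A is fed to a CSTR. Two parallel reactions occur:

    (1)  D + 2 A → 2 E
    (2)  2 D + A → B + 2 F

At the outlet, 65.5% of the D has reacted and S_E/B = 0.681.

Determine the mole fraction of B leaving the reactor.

Conversion of D: D consumed = 0.655 × 452 = 296.1 kmol/h = 1ξ₁ + 2ξ₂.
Selectivity: 2ξ₁ / (1ξ₂) = 0.681 → ξ₁ = 0.3405 ξ₂.
Substitute: (1·0.3405 + 2) ξ₂ = 296.1 → ξ₂ = 126.5 kmol/h, ξ₁ = 43.07 kmol/h.
Outlet amounts (n = n₀ + Σ ν·ξ):
  D: 452 − 1(43.07) − 2(126.5) = 155.9
  A: 1750 − 2(43.07) − 1(126.5) = 1537
  E: 0 + 2(43.07) = 86.14
  B: 0 + 1(126.5) = 126.5
  F: 0 + 2(126.5) = 253
Total out = 2159 kmol/h; y_B = 126.5 / 2159 = 0.05859.

0.0586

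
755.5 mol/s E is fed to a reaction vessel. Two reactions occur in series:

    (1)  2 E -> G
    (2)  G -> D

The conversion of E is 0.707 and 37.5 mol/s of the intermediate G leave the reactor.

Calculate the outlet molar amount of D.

Conversion of E: E consumed = 2ξ₁ = 0.707 × 755.5 → ξ₁ = 267.1 mol/s.
G balance: n_G = 0 + 1ξ₁ − 1ξ₂ = 37.5 → ξ₂ = (1·267.1 − 37.5)/1 = 229.6 mol/s.
Outlet amounts (n = n₀ + Σ ν·ξ):
  E: 755.5 − 2(267.1) = 221.4
  G: 0 + 1(267.1) − 1(229.6) = 37.5
  D: 0 + 1(229.6) = 229.6

230 mol/s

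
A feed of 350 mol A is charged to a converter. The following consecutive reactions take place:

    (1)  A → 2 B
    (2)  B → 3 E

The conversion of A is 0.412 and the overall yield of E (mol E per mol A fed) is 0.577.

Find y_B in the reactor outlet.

Conversion of A: A consumed = 1ξ₁ = 0.412 × 350 → ξ₁ = 144.2 mol.
Yield of E: 3ξ₂ / 350 = 0.577 → ξ₂ = 67.32 mol.
Outlet amounts (n = n₀ + Σ ν·ξ):
  A: 350 − 1(144.2) = 205.8
  B: 0 + 2(144.2) − 1(67.32) = 221.1
  E: 0 + 3(67.32) = 201.9
Total out = 628.8 mol; y_B = 221.1 / 628.8 = 0.3516.

0.352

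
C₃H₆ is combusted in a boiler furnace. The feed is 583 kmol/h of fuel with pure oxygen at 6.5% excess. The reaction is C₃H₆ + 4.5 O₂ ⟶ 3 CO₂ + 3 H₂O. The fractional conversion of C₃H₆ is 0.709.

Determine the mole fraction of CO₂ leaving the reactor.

0.346

Stoichiometric O₂ = 4.5 × 583 = 2624 kmol/h; O₂ fed = 2624 × 1.065 = 2794 kmol/h.
Fuel reacted = 0.709 × 583 → ξ = 413.3 kmol/h.
Outlet (n = n₀ + ν ξ):
  C₃H₆: 583 − 1(413.3) = 169.7
  O₂: 2794 − 4.5(413.3) = 934
  CO₂: 0 + 3(413.3) = 1240
  H₂O: 0 + 3(413.3) = 1240
Total out = 3584 kmol/h; y_CO₂ = 1240 / 3584 = 0.346.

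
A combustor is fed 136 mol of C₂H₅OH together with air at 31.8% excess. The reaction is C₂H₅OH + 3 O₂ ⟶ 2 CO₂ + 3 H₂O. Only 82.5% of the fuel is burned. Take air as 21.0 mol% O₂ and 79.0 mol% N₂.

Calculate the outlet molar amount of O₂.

Stoichiometric O₂ = 3 × 136 = 408 mol; O₂ fed = 408 × 1.318 = 537.7 mol.
N₂ fed = 537.7 × 79/21 = 2023 mol.
Fuel reacted = 0.825 × 136 → ξ = 112.2 mol.
Outlet (n = n₀ + ν ξ):
  C₂H₅OH: 136 − 1(112.2) = 23.8
  O₂: 537.7 − 3(112.2) = 201.1
  N₂: 2023 (inert)
  CO₂: 0 + 2(112.2) = 224.4
  H₂O: 0 + 3(112.2) = 336.6

201 mol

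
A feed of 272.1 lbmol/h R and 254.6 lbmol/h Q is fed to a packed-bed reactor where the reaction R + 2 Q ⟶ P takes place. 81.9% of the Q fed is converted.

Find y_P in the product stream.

Q reacted = 0.819 × 254.6 = 208.5 lbmol/h; ν_Q = −2, so ξ = 208.5/2 = 104.3 lbmol/h.
Outlet amounts (n = n₀ + ν ξ):
  R: 272.1 − 1(104.3) = 167.8
  Q: 254.6 − 2(104.3) = 46.08
  P: 0 + 1(104.3) = 104.3
Total out = 318.2 lbmol/h; y_P = 104.3 / 318.2 = 0.3277.

0.328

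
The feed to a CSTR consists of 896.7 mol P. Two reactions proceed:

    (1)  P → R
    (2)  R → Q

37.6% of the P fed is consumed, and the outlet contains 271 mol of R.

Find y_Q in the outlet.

0.0738

Conversion of P: P consumed = 1ξ₁ = 0.376 × 896.7 → ξ₁ = 337.2 mol.
R balance: n_R = 0 + 1ξ₁ − 1ξ₂ = 271 → ξ₂ = (1·337.2 − 271)/1 = 66.16 mol.
Outlet amounts (n = n₀ + Σ ν·ξ):
  P: 896.7 − 1(337.2) = 559.5
  R: 0 + 1(337.2) − 1(66.16) = 271
  Q: 0 + 1(66.16) = 66.16
Total out = 896.7 mol; y_Q = 66.16 / 896.7 = 0.07378.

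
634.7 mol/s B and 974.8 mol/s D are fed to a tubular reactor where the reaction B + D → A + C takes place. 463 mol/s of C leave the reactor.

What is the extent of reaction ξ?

For C: n = n₀ + 1ξ → 463 = 0 + 1ξ, giving ξ = 463 mol/s.
Outlet amounts (n = n₀ + ν ξ):
  B: 634.7 − 1(463) = 171.7
  D: 974.8 − 1(463) = 511.8
  A: 0 + 1(463) = 463
  C: 0 + 1(463) = 463

ξ = 463 mol/s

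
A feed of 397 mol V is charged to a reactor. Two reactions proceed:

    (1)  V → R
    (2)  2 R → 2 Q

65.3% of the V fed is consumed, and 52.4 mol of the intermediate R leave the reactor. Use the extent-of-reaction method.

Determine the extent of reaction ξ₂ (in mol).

Conversion of V: V consumed = 1ξ₁ = 0.653 × 397 → ξ₁ = 259.2 mol.
R balance: n_R = 0 + 1ξ₁ − 2ξ₂ = 52.4 → ξ₂ = (1·259.2 − 52.4)/2 = 103.4 mol.
Outlet amounts (n = n₀ + Σ ν·ξ):
  V: 397 − 1(259.2) = 137.8
  R: 0 + 1(259.2) − 2(103.4) = 52.4
  Q: 0 + 2(103.4) = 206.8

ξ₂ = 103 mol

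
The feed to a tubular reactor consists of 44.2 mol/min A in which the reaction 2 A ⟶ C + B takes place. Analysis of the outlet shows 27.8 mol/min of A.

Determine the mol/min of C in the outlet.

For A: n = n₀ − 2ξ → 27.8 = 44.2 − 2ξ, giving ξ = 8.2 mol/min.
Outlet amounts (n = n₀ + ν ξ):
  A: 44.2 − 2(8.2) = 27.8
  C: 0 + 1(8.2) = 8.2
  B: 0 + 1(8.2) = 8.2

8.2 mol/min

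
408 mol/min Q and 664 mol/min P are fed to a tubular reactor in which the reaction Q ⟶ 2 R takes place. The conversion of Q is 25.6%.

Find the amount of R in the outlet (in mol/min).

209 mol/min

Q reacted = 0.256 × 408 = 104.4 mol/min; ν_Q = −1, so ξ = 104.4/1 = 104.4 mol/min.
Outlet amounts (n = n₀ + ν ξ):
  Q: 408 − 1(104.4) = 303.6
  R: 0 + 2(104.4) = 208.9
  P: 664 (inert)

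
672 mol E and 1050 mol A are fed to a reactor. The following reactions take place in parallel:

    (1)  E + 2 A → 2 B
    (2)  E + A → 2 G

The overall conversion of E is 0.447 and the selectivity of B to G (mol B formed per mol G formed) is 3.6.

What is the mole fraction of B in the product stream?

Conversion of E: E consumed = 0.447 × 672 = 300.4 mol = 1ξ₁ + 1ξ₂.
Selectivity: 2ξ₁ / (2ξ₂) = 3.6 → ξ₁ = 3.6 ξ₂.
Substitute: (1·3.6 + 1) ξ₂ = 300.4 → ξ₂ = 65.3 mol, ξ₁ = 235.1 mol.
Outlet amounts (n = n₀ + Σ ν·ξ):
  E: 672 − 1(235.1) − 1(65.3) = 371.6
  A: 1050 − 2(235.1) − 1(65.3) = 514.5
  B: 0 + 2(235.1) = 470.2
  G: 0 + 2(65.3) = 130.6
Total out = 1487 mol; y_B = 470.2 / 1487 = 0.3162.

0.316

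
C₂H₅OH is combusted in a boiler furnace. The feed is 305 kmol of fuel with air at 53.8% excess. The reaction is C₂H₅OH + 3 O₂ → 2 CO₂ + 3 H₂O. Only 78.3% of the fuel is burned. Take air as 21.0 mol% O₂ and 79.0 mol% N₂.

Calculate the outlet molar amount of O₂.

Stoichiometric O₂ = 3 × 305 = 915 kmol; O₂ fed = 915 × 1.538 = 1407 kmol.
N₂ fed = 1407 × 79/21 = 5294 kmol.
Fuel reacted = 0.783 × 305 → ξ = 238.8 kmol.
Outlet (n = n₀ + ν ξ):
  C₂H₅OH: 305 − 1(238.8) = 66.19
  O₂: 1407 − 3(238.8) = 690.8
  N₂: 5294 (inert)
  CO₂: 0 + 2(238.8) = 477.6
  H₂O: 0 + 3(238.8) = 716.4

691 kmol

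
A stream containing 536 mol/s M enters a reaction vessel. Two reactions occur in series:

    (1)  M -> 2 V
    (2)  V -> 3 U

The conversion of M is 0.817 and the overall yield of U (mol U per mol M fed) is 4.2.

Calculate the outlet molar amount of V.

125 mol/s

Conversion of M: M consumed = 1ξ₁ = 0.817 × 536 → ξ₁ = 437.9 mol/s.
Yield of U: 3ξ₂ / 536 = 4.2 → ξ₂ = 750.4 mol/s.
Outlet amounts (n = n₀ + Σ ν·ξ):
  M: 536 − 1(437.9) = 98.09
  V: 0 + 2(437.9) − 1(750.4) = 125.4
  U: 0 + 3(750.4) = 2251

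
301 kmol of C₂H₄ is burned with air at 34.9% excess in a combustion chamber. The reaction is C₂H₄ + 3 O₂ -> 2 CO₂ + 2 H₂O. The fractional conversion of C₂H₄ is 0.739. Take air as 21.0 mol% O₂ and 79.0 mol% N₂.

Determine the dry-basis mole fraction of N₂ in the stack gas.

Stoichiometric O₂ = 3 × 301 = 903 kmol; O₂ fed = 903 × 1.349 = 1218 kmol.
N₂ fed = 1218 × 79/21 = 4583 kmol.
Fuel reacted = 0.739 × 301 → ξ = 222.4 kmol.
Outlet (n = n₀ + ν ξ):
  C₂H₄: 301 − 1(222.4) = 78.56
  O₂: 1218 − 3(222.4) = 550.8
  N₂: 4583 (inert)
  CO₂: 0 + 2(222.4) = 444.9
  H₂O: 0 + 2(222.4) = 444.9
Dry total = 5657 kmol; y_N₂ (dry) = 4583 / 5657 = 0.8101.

0.81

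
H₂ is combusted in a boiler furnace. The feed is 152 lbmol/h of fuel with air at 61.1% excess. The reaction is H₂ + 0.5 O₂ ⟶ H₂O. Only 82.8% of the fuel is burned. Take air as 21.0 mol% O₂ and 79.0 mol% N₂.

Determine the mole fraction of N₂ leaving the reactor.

Stoichiometric O₂ = 0.5 × 152 = 76 lbmol/h; O₂ fed = 76 × 1.611 = 122.4 lbmol/h.
N₂ fed = 122.4 × 79/21 = 460.6 lbmol/h.
Fuel reacted = 0.828 × 152 → ξ = 125.9 lbmol/h.
Outlet (n = n₀ + ν ξ):
  H₂: 152 − 1(125.9) = 26.14
  O₂: 122.4 − 0.5(125.9) = 59.51
  N₂: 460.6 (inert)
  H₂O: 0 + 1(125.9) = 125.9
Total out = 672.1 lbmol/h; y_N₂ = 460.6 / 672.1 = 0.6853.

0.685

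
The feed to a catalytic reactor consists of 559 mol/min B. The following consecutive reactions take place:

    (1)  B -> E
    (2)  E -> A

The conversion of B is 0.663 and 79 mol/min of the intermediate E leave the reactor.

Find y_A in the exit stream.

Conversion of B: B consumed = 1ξ₁ = 0.663 × 559 → ξ₁ = 370.6 mol/min.
E balance: n_E = 0 + 1ξ₁ − 1ξ₂ = 79 → ξ₂ = (1·370.6 − 79)/1 = 291.6 mol/min.
Outlet amounts (n = n₀ + Σ ν·ξ):
  B: 559 − 1(370.6) = 188.4
  E: 0 + 1(370.6) − 1(291.6) = 79
  A: 0 + 1(291.6) = 291.6
Total out = 559 mol/min; y_A = 291.6 / 559 = 0.5217.

0.522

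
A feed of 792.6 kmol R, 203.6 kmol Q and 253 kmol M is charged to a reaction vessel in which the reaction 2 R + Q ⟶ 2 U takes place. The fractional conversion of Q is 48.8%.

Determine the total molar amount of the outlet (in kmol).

Q reacted = 0.488 × 203.6 = 99.36 kmol; ν_Q = −1, so ξ = 99.36/1 = 99.36 kmol.
Outlet amounts (n = n₀ + ν ξ):
  R: 792.6 − 2(99.36) = 593.9
  Q: 203.6 − 1(99.36) = 104.2
  U: 0 + 2(99.36) = 198.7
  M: 253 (inert)
Total out = 593.9 + 104.2 + 198.7 + 253 = 1150 kmol.

1150 kmol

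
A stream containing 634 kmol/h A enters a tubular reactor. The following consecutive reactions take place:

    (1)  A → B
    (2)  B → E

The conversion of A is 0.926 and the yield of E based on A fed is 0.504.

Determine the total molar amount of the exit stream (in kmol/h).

634 kmol/h

Conversion of A: A consumed = 1ξ₁ = 0.926 × 634 → ξ₁ = 587.1 kmol/h.
Yield of E: 1ξ₂ / 634 = 0.504 → ξ₂ = 319.5 kmol/h.
Outlet amounts (n = n₀ + Σ ν·ξ):
  A: 634 − 1(587.1) = 46.92
  B: 0 + 1(587.1) − 1(319.5) = 267.5
  E: 0 + 1(319.5) = 319.5
Total out = 46.92 + 267.5 + 319.5 = 634 kmol/h.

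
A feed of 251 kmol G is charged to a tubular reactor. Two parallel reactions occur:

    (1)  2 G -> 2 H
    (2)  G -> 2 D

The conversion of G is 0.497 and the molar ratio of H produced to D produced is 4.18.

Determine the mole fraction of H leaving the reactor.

Conversion of G: G consumed = 0.497 × 251 = 124.7 kmol = 2ξ₁ + 1ξ₂.
Selectivity: 2ξ₁ / (2ξ₂) = 4.18 → ξ₁ = 4.18 ξ₂.
Substitute: (2·4.18 + 1) ξ₂ = 124.7 → ξ₂ = 13.33 kmol, ξ₁ = 55.71 kmol.
Outlet amounts (n = n₀ + Σ ν·ξ):
  G: 251 − 2(55.71) − 1(13.33) = 126.3
  H: 0 + 2(55.71) = 111.4
  D: 0 + 2(13.33) = 26.66
Total out = 264.3 kmol; y_H = 111.4 / 264.3 = 0.4215.

0.422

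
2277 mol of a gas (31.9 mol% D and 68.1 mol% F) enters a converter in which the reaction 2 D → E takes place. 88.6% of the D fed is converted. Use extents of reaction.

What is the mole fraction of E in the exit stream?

D reacted = 0.886 × 726.4 = 643.6 mol; ν_D = −2, so ξ = 643.6/2 = 321.8 mol.
Outlet amounts (n = n₀ + ν ξ):
  D: 726.4 − 2(321.8) = 82.81
  E: 0 + 1(321.8) = 321.8
  F: 1551 (inert)
Total out = 1955 mol; y_E = 321.8 / 1955 = 0.1646.

0.165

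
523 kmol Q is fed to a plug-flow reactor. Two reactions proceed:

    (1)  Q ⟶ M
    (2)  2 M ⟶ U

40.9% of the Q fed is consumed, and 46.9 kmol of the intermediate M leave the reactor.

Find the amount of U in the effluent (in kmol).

Conversion of Q: Q consumed = 1ξ₁ = 0.409 × 523 → ξ₁ = 213.9 kmol.
M balance: n_M = 0 + 1ξ₁ − 2ξ₂ = 46.9 → ξ₂ = (1·213.9 − 46.9)/2 = 83.5 kmol.
Outlet amounts (n = n₀ + Σ ν·ξ):
  Q: 523 − 1(213.9) = 309.1
  M: 0 + 1(213.9) − 2(83.5) = 46.9
  U: 0 + 1(83.5) = 83.5

83.5 kmol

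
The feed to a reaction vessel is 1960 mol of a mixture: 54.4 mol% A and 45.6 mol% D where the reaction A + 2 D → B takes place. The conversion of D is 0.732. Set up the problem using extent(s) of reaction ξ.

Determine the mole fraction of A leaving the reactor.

D reacted = 0.732 × 893.8 = 654.2 mol; ν_D = −2, so ξ = 654.2/2 = 327.1 mol.
Outlet amounts (n = n₀ + ν ξ):
  A: 1066 − 1(327.1) = 739.1
  D: 893.8 − 2(327.1) = 239.5
  B: 0 + 1(327.1) = 327.1
Total out = 1306 mol; y_A = 739.1 / 1306 = 0.566.

0.566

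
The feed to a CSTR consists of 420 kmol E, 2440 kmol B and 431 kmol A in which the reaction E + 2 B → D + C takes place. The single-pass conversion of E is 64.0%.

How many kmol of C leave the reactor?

E reacted = 0.64 × 420 = 268.8 kmol; ν_E = −1, so ξ = 268.8/1 = 268.8 kmol.
Outlet amounts (n = n₀ + ν ξ):
  E: 420 − 1(268.8) = 151.2
  B: 2440 − 2(268.8) = 1902
  D: 0 + 1(268.8) = 268.8
  C: 0 + 1(268.8) = 268.8
  A: 431 (inert)

269 kmol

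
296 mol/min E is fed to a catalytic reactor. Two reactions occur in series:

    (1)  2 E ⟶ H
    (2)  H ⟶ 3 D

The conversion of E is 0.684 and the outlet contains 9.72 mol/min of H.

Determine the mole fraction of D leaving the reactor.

0.727

Conversion of E: E consumed = 2ξ₁ = 0.684 × 296 → ξ₁ = 101.2 mol/min.
H balance: n_H = 0 + 1ξ₁ − 1ξ₂ = 9.72 → ξ₂ = (1·101.2 − 9.72)/1 = 91.51 mol/min.
Outlet amounts (n = n₀ + Σ ν·ξ):
  E: 296 − 2(101.2) = 93.54
  H: 0 + 1(101.2) − 1(91.51) = 9.72
  D: 0 + 3(91.51) = 274.5
Total out = 377.8 mol/min; y_D = 274.5 / 377.8 = 0.7267.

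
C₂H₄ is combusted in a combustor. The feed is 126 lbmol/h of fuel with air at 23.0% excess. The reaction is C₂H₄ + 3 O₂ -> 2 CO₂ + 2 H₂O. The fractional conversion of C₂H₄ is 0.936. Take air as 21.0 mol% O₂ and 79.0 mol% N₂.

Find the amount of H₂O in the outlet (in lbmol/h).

236 lbmol/h

Stoichiometric O₂ = 3 × 126 = 378 lbmol/h; O₂ fed = 378 × 1.230 = 464.9 lbmol/h.
N₂ fed = 464.9 × 79/21 = 1749 lbmol/h.
Fuel reacted = 0.936 × 126 → ξ = 117.9 lbmol/h.
Outlet (n = n₀ + ν ξ):
  C₂H₄: 126 − 1(117.9) = 8.064
  O₂: 464.9 − 3(117.9) = 111.1
  N₂: 1749 (inert)
  CO₂: 0 + 2(117.9) = 235.9
  H₂O: 0 + 2(117.9) = 235.9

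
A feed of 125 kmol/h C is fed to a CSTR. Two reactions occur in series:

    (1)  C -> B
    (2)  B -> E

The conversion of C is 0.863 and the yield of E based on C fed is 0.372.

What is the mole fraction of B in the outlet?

0.491

Conversion of C: C consumed = 1ξ₁ = 0.863 × 125 → ξ₁ = 107.9 kmol/h.
Yield of E: 1ξ₂ / 125 = 0.372 → ξ₂ = 46.5 kmol/h.
Outlet amounts (n = n₀ + Σ ν·ξ):
  C: 125 − 1(107.9) = 17.12
  B: 0 + 1(107.9) − 1(46.5) = 61.38
  E: 0 + 1(46.5) = 46.5
Total out = 125 kmol/h; y_B = 61.38 / 125 = 0.491.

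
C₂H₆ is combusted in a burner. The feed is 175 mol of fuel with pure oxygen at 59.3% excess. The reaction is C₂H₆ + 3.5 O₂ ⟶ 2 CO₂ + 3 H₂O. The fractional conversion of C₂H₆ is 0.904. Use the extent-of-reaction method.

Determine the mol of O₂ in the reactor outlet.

422 mol

Stoichiometric O₂ = 3.5 × 175 = 612.5 mol; O₂ fed = 612.5 × 1.593 = 975.7 mol.
Fuel reacted = 0.904 × 175 → ξ = 158.2 mol.
Outlet (n = n₀ + ν ξ):
  C₂H₆: 175 − 1(158.2) = 16.8
  O₂: 975.7 − 3.5(158.2) = 422
  CO₂: 0 + 2(158.2) = 316.4
  H₂O: 0 + 3(158.2) = 474.6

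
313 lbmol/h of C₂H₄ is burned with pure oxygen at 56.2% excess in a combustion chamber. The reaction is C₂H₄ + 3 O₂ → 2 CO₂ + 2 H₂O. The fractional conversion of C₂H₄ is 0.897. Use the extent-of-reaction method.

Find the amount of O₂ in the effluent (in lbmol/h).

Stoichiometric O₂ = 3 × 313 = 939 lbmol/h; O₂ fed = 939 × 1.562 = 1467 lbmol/h.
Fuel reacted = 0.897 × 313 → ξ = 280.8 lbmol/h.
Outlet (n = n₀ + ν ξ):
  C₂H₄: 313 − 1(280.8) = 32.24
  O₂: 1467 − 3(280.8) = 624.4
  CO₂: 0 + 2(280.8) = 561.5
  H₂O: 0 + 2(280.8) = 561.5

624 lbmol/h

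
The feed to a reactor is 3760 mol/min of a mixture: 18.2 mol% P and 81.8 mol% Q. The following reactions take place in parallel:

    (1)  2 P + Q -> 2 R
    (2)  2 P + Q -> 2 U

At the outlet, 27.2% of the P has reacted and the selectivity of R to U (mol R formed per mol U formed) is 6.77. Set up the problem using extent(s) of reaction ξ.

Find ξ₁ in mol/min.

ξ₁ = 81.1 mol/min

Conversion of P: P consumed = 0.272 × 684.3 = 186.1 mol/min = 2ξ₁ + 2ξ₂.
Selectivity: 2ξ₁ / (2ξ₂) = 6.77 → ξ₁ = 6.77 ξ₂.
Substitute: (2·6.77 + 2) ξ₂ = 186.1 → ξ₂ = 11.98 mol/min, ξ₁ = 81.09 mol/min.
Outlet amounts (n = n₀ + Σ ν·ξ):
  P: 684.3 − 2(81.09) − 2(11.98) = 498.2
  Q: 3076 − 1(81.09) − 1(11.98) = 2983
  R: 0 + 2(81.09) = 162.2
  U: 0 + 2(11.98) = 23.96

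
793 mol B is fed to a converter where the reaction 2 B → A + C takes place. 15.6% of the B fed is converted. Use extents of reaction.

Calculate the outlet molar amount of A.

61.9 mol

B reacted = 0.156 × 793 = 123.7 mol; ν_B = −2, so ξ = 123.7/2 = 61.85 mol.
Outlet amounts (n = n₀ + ν ξ):
  B: 793 − 2(61.85) = 669.3
  A: 0 + 1(61.85) = 61.85
  C: 0 + 1(61.85) = 61.85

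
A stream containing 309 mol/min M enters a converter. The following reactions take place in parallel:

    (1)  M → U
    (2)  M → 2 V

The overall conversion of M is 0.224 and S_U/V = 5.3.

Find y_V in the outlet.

0.0379

Conversion of M: M consumed = 0.224 × 309 = 69.22 mol/min = 1ξ₁ + 1ξ₂.
Selectivity: 1ξ₁ / (2ξ₂) = 5.3 → ξ₁ = 10.6 ξ₂.
Substitute: (1·10.6 + 1) ξ₂ = 69.22 → ξ₂ = 5.967 mol/min, ξ₁ = 63.25 mol/min.
Outlet amounts (n = n₀ + Σ ν·ξ):
  M: 309 − 1(63.25) − 1(5.967) = 239.8
  U: 0 + 1(63.25) = 63.25
  V: 0 + 2(5.967) = 11.93
Total out = 315 mol/min; y_V = 11.93 / 315 = 0.03789.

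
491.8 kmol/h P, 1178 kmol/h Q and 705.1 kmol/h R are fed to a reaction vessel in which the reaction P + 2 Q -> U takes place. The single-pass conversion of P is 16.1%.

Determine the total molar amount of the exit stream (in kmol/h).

P reacted = 0.161 × 491.8 = 79.18 kmol/h; ν_P = −1, so ξ = 79.18/1 = 79.18 kmol/h.
Outlet amounts (n = n₀ + ν ξ):
  P: 491.8 − 1(79.18) = 412.6
  Q: 1178 − 2(79.18) = 1020
  U: 0 + 1(79.18) = 79.18
  R: 705.1 (inert)
Total out = 412.6 + 1020 + 79.18 + 705.1 = 2217 kmol/h.

2220 kmol/h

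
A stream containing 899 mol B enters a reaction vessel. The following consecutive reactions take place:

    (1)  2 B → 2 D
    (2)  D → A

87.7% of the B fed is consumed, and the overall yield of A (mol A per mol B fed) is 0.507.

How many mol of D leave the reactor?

333 mol

Conversion of B: B consumed = 2ξ₁ = 0.877 × 899 → ξ₁ = 394.2 mol.
Yield of A: 1ξ₂ / 899 = 0.507 → ξ₂ = 455.8 mol.
Outlet amounts (n = n₀ + Σ ν·ξ):
  B: 899 − 2(394.2) = 110.6
  D: 0 + 2(394.2) − 1(455.8) = 332.6
  A: 0 + 1(455.8) = 455.8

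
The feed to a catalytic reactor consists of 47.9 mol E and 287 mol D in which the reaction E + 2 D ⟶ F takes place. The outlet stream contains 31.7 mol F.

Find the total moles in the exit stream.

272 mol

For F: n = n₀ + 1ξ → 31.7 = 0 + 1ξ, giving ξ = 31.7 mol.
Outlet amounts (n = n₀ + ν ξ):
  E: 47.9 − 1(31.7) = 16.2
  D: 287 − 2(31.7) = 223.6
  F: 0 + 1(31.7) = 31.7
Total out = 16.2 + 223.6 + 31.7 = 271.5 mol.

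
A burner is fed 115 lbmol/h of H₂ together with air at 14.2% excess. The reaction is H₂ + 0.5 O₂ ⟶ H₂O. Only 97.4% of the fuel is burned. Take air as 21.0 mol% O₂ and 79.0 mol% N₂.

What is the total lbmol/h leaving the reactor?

372 lbmol/h

Stoichiometric O₂ = 0.5 × 115 = 57.5 lbmol/h; O₂ fed = 57.5 × 1.142 = 65.66 lbmol/h.
N₂ fed = 65.66 × 79/21 = 247 lbmol/h.
Fuel reacted = 0.974 × 115 → ξ = 112 lbmol/h.
Outlet (n = n₀ + ν ξ):
  H₂: 115 − 1(112) = 2.99
  O₂: 65.66 − 0.5(112) = 9.66
  N₂: 247 (inert)
  H₂O: 0 + 1(112) = 112
Total out = 2.99 + 9.66 + 247 + 112 = 371.7 lbmol/h.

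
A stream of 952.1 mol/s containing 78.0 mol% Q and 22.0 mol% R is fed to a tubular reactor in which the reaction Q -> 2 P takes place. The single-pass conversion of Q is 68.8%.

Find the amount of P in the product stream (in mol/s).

Q reacted = 0.688 × 742.6 = 510.9 mol/s; ν_Q = −1, so ξ = 510.9/1 = 510.9 mol/s.
Outlet amounts (n = n₀ + ν ξ):
  Q: 742.6 − 1(510.9) = 231.7
  P: 0 + 2(510.9) = 1022
  R: 209.5 (inert)

1020 mol/s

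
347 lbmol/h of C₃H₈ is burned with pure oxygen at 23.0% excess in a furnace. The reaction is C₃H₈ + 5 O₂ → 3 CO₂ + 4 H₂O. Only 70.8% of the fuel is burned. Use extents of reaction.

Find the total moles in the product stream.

2730 lbmol/h

Stoichiometric O₂ = 5 × 347 = 1735 lbmol/h; O₂ fed = 1735 × 1.230 = 2134 lbmol/h.
Fuel reacted = 0.708 × 347 → ξ = 245.7 lbmol/h.
Outlet (n = n₀ + ν ξ):
  C₃H₈: 347 − 1(245.7) = 101.3
  O₂: 2134 − 5(245.7) = 905.7
  CO₂: 0 + 3(245.7) = 737
  H₂O: 0 + 4(245.7) = 982.7
Total out = 101.3 + 905.7 + 737 + 982.7 = 2727 lbmol/h.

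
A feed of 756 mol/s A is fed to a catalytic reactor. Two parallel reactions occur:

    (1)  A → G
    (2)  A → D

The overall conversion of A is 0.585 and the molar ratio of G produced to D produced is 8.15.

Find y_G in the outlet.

0.521

Conversion of A: A consumed = 0.585 × 756 = 442.3 mol/s = 1ξ₁ + 1ξ₂.
Selectivity: 1ξ₁ / (1ξ₂) = 8.15 → ξ₁ = 8.15 ξ₂.
Substitute: (1·8.15 + 1) ξ₂ = 442.3 → ξ₂ = 48.33 mol/s, ξ₁ = 393.9 mol/s.
Outlet amounts (n = n₀ + Σ ν·ξ):
  A: 756 − 1(393.9) − 1(48.33) = 313.7
  G: 0 + 1(393.9) = 393.9
  D: 0 + 1(48.33) = 48.33
Total out = 756 mol/s; y_G = 393.9 / 756 = 0.5211.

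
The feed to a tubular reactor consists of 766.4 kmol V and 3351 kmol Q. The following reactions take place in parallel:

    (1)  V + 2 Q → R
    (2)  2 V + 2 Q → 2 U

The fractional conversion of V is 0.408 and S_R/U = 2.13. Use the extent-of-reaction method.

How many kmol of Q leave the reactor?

Conversion of V: V consumed = 0.408 × 766.4 = 312.7 kmol = 1ξ₁ + 2ξ₂.
Selectivity: 1ξ₁ / (2ξ₂) = 2.13 → ξ₁ = 4.26 ξ₂.
Substitute: (1·4.26 + 2) ξ₂ = 312.7 → ξ₂ = 49.95 kmol, ξ₁ = 212.8 kmol.
Outlet amounts (n = n₀ + Σ ν·ξ):
  V: 766.4 − 1(212.8) − 2(49.95) = 453.7
  Q: 3351 − 2(212.8) − 2(49.95) = 2826
  R: 0 + 1(212.8) = 212.8
  U: 0 + 2(49.95) = 99.9

2830 kmol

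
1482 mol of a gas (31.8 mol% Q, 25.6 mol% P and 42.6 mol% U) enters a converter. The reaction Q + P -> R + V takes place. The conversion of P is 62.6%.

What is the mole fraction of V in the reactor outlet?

0.16

P reacted = 0.626 × 379.4 = 237.5 mol; ν_P = −1, so ξ = 237.5/1 = 237.5 mol.
Outlet amounts (n = n₀ + ν ξ):
  Q: 471.3 − 1(237.5) = 233.8
  P: 379.4 − 1(237.5) = 141.9
  R: 0 + 1(237.5) = 237.5
  V: 0 + 1(237.5) = 237.5
  U: 631.3 (inert)
Total out = 1482 mol; y_V = 237.5 / 1482 = 0.1603.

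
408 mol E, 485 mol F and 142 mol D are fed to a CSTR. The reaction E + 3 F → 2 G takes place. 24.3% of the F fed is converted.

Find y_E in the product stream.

0.386

F reacted = 0.243 × 485 = 117.9 mol; ν_F = −3, so ξ = 117.9/3 = 39.29 mol.
Outlet amounts (n = n₀ + ν ξ):
  E: 408 − 1(39.29) = 368.7
  F: 485 − 3(39.29) = 367.1
  G: 0 + 2(39.29) = 78.57
  D: 142 (inert)
Total out = 956.4 mol; y_E = 368.7 / 956.4 = 0.3855.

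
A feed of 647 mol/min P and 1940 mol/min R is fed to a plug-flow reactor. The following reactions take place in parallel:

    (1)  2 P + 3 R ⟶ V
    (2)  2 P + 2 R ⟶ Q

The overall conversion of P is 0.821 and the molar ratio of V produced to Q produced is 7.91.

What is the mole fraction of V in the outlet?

Conversion of P: P consumed = 0.821 × 647 = 531.2 mol/min = 2ξ₁ + 2ξ₂.
Selectivity: 1ξ₁ / (1ξ₂) = 7.91 → ξ₁ = 7.91 ξ₂.
Substitute: (2·7.91 + 2) ξ₂ = 531.2 → ξ₂ = 29.81 mol/min, ξ₁ = 235.8 mol/min.
Outlet amounts (n = n₀ + Σ ν·ξ):
  P: 647 − 2(235.8) − 2(29.81) = 115.8
  R: 1940 − 3(235.8) − 2(29.81) = 1173
  V: 0 + 1(235.8) = 235.8
  Q: 0 + 1(29.81) = 29.81
Total out = 1554 mol/min; y_V = 235.8 / 1554 = 0.1517.

0.152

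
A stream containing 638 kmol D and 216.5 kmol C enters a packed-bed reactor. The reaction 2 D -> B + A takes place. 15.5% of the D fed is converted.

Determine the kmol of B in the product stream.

D reacted = 0.155 × 638 = 98.89 kmol; ν_D = −2, so ξ = 98.89/2 = 49.45 kmol.
Outlet amounts (n = n₀ + ν ξ):
  D: 638 − 2(49.45) = 539.1
  B: 0 + 1(49.45) = 49.45
  A: 0 + 1(49.45) = 49.45
  C: 216.5 (inert)

49.4 kmol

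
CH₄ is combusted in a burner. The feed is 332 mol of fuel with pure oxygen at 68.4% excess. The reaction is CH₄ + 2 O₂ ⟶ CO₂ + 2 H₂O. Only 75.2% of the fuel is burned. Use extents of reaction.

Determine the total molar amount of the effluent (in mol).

Stoichiometric O₂ = 2 × 332 = 664 mol; O₂ fed = 664 × 1.684 = 1118 mol.
Fuel reacted = 0.752 × 332 → ξ = 249.7 mol.
Outlet (n = n₀ + ν ξ):
  CH₄: 332 − 1(249.7) = 82.34
  O₂: 1118 − 2(249.7) = 618.8
  CO₂: 0 + 1(249.7) = 249.7
  H₂O: 0 + 2(249.7) = 499.3
Total out = 82.34 + 618.8 + 249.7 + 499.3 = 1450 mol.

1450 mol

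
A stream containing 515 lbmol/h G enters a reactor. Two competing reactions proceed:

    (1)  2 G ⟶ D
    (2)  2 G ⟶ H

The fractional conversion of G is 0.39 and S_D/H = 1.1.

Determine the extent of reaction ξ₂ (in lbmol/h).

Conversion of G: G consumed = 0.39 × 515 = 200.8 lbmol/h = 2ξ₁ + 2ξ₂.
Selectivity: 1ξ₁ / (1ξ₂) = 1.1 → ξ₁ = 1.1 ξ₂.
Substitute: (2·1.1 + 2) ξ₂ = 200.8 → ξ₂ = 47.82 lbmol/h, ξ₁ = 52.6 lbmol/h.
Outlet amounts (n = n₀ + Σ ν·ξ):
  G: 515 − 2(52.6) − 2(47.82) = 314.1
  D: 0 + 1(52.6) = 52.6
  H: 0 + 1(47.82) = 47.82

ξ₂ = 47.8 lbmol/h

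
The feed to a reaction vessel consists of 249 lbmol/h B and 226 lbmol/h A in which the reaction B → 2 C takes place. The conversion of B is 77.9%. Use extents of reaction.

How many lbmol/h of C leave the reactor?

B reacted = 0.779 × 249 = 194 lbmol/h; ν_B = −1, so ξ = 194/1 = 194 lbmol/h.
Outlet amounts (n = n₀ + ν ξ):
  B: 249 − 1(194) = 55.03
  C: 0 + 2(194) = 387.9
  A: 226 (inert)

388 lbmol/h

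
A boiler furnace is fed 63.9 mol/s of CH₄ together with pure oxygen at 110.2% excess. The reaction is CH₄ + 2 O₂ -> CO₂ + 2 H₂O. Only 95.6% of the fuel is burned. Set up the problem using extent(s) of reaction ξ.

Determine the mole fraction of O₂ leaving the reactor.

Stoichiometric O₂ = 2 × 63.9 = 127.8 mol/s; O₂ fed = 127.8 × 2.102 = 268.6 mol/s.
Fuel reacted = 0.956 × 63.9 → ξ = 61.09 mol/s.
Outlet (n = n₀ + ν ξ):
  CH₄: 63.9 − 1(61.09) = 2.812
  O₂: 268.6 − 2(61.09) = 146.5
  CO₂: 0 + 1(61.09) = 61.09
  H₂O: 0 + 2(61.09) = 122.2
Total out = 332.5 mol/s; y_O₂ = 146.5 / 332.5 = 0.4404.

0.44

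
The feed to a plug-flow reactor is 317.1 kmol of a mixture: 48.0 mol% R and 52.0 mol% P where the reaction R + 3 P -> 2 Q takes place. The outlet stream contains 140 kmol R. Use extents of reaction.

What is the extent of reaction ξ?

For R: n = n₀ − 1ξ → 140 = 152.2 − 1ξ, giving ξ = 12.21 kmol.
Outlet amounts (n = n₀ + ν ξ):
  R: 152.2 − 1(12.21) = 140
  P: 164.9 − 3(12.21) = 128.3
  Q: 0 + 2(12.21) = 24.42

ξ = 12.2 kmol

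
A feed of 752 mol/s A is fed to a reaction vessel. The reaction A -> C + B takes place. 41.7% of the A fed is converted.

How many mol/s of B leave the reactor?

A reacted = 0.417 × 752 = 313.6 mol/s; ν_A = −1, so ξ = 313.6/1 = 313.6 mol/s.
Outlet amounts (n = n₀ + ν ξ):
  A: 752 − 1(313.6) = 438.4
  C: 0 + 1(313.6) = 313.6
  B: 0 + 1(313.6) = 313.6

314 mol/s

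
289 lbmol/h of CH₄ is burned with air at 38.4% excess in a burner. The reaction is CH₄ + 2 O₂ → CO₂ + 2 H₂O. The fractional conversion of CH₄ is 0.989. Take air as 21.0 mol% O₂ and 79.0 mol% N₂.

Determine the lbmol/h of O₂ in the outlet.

228 lbmol/h

Stoichiometric O₂ = 2 × 289 = 578 lbmol/h; O₂ fed = 578 × 1.384 = 800 lbmol/h.
N₂ fed = 800 × 79/21 = 3009 lbmol/h.
Fuel reacted = 0.989 × 289 → ξ = 285.8 lbmol/h.
Outlet (n = n₀ + ν ξ):
  CH₄: 289 − 1(285.8) = 3.179
  O₂: 800 − 2(285.8) = 228.3
  N₂: 3009 (inert)
  CO₂: 0 + 1(285.8) = 285.8
  H₂O: 0 + 2(285.8) = 571.6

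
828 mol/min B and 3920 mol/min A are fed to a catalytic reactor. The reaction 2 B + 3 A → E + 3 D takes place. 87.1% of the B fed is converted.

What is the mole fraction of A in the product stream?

B reacted = 0.871 × 828 = 721.2 mol/min; ν_B = −2, so ξ = 721.2/2 = 360.6 mol/min.
Outlet amounts (n = n₀ + ν ξ):
  B: 828 − 2(360.6) = 106.8
  A: 3920 − 3(360.6) = 2838
  E: 0 + 1(360.6) = 360.6
  D: 0 + 3(360.6) = 1082
Total out = 4387 mol/min; y_A = 2838 / 4387 = 0.6469.

0.647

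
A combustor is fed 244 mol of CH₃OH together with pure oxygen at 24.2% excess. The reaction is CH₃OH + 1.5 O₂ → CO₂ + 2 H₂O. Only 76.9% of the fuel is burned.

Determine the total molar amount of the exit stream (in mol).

792 mol

Stoichiometric O₂ = 1.5 × 244 = 366 mol; O₂ fed = 366 × 1.242 = 454.6 mol.
Fuel reacted = 0.769 × 244 → ξ = 187.6 mol.
Outlet (n = n₀ + ν ξ):
  CH₃OH: 244 − 1(187.6) = 56.36
  O₂: 454.6 − 1.5(187.6) = 173.1
  CO₂: 0 + 1(187.6) = 187.6
  H₂O: 0 + 2(187.6) = 375.3
Total out = 56.36 + 173.1 + 187.6 + 375.3 = 792.4 mol.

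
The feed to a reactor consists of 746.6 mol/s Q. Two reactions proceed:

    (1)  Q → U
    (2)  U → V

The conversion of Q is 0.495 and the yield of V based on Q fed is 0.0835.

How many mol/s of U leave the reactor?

307 mol/s

Conversion of Q: Q consumed = 1ξ₁ = 0.495 × 746.6 → ξ₁ = 369.6 mol/s.
Yield of V: 1ξ₂ / 746.6 = 0.0835 → ξ₂ = 62.34 mol/s.
Outlet amounts (n = n₀ + Σ ν·ξ):
  Q: 746.6 − 1(369.6) = 377
  U: 0 + 1(369.6) − 1(62.34) = 307.2
  V: 0 + 1(62.34) = 62.34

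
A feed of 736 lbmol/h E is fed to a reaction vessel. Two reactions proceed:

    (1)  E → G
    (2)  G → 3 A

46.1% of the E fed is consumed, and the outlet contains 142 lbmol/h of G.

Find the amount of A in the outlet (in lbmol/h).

592 lbmol/h

Conversion of E: E consumed = 1ξ₁ = 0.461 × 736 → ξ₁ = 339.3 lbmol/h.
G balance: n_G = 0 + 1ξ₁ − 1ξ₂ = 142 → ξ₂ = (1·339.3 − 142)/1 = 197.3 lbmol/h.
Outlet amounts (n = n₀ + Σ ν·ξ):
  E: 736 − 1(339.3) = 396.7
  G: 0 + 1(339.3) − 1(197.3) = 142
  A: 0 + 3(197.3) = 591.9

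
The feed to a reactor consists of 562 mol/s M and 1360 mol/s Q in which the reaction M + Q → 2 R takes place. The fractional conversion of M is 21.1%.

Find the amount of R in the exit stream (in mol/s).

M reacted = 0.211 × 562 = 118.6 mol/s; ν_M = −1, so ξ = 118.6/1 = 118.6 mol/s.
Outlet amounts (n = n₀ + ν ξ):
  M: 562 − 1(118.6) = 443.4
  Q: 1360 − 1(118.6) = 1241
  R: 0 + 2(118.6) = 237.2

237 mol/s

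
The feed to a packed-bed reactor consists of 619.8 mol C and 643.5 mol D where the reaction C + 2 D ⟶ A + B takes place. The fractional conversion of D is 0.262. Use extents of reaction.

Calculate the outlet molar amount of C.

536 mol

D reacted = 0.262 × 643.5 = 168.6 mol; ν_D = −2, so ξ = 168.6/2 = 84.3 mol.
Outlet amounts (n = n₀ + ν ξ):
  C: 619.8 − 1(84.3) = 535.5
  D: 643.5 − 2(84.3) = 474.9
  A: 0 + 1(84.3) = 84.3
  B: 0 + 1(84.3) = 84.3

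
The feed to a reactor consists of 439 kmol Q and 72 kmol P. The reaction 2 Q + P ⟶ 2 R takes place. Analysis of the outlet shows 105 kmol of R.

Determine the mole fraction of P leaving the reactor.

For R: n = n₀ + 2ξ → 105 = 0 + 2ξ, giving ξ = 52.5 kmol.
Outlet amounts (n = n₀ + ν ξ):
  Q: 439 − 2(52.5) = 334
  P: 72 − 1(52.5) = 19.5
  R: 0 + 2(52.5) = 105
Total out = 458.5 kmol; y_P = 19.5 / 458.5 = 0.04253.

0.0425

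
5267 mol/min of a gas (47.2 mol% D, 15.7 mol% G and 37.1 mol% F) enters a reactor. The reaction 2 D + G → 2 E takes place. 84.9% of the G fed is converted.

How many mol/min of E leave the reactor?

G reacted = 0.849 × 826.9 = 702.1 mol/min; ν_G = −1, so ξ = 702.1/1 = 702.1 mol/min.
Outlet amounts (n = n₀ + ν ξ):
  D: 2486 − 2(702.1) = 1082
  G: 826.9 − 1(702.1) = 124.9
  E: 0 + 2(702.1) = 1404
  F: 1954 (inert)

1400 mol/min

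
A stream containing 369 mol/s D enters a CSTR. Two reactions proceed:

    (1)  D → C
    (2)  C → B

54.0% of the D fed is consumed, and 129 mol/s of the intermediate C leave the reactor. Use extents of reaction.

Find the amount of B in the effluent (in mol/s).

Conversion of D: D consumed = 1ξ₁ = 0.54 × 369 → ξ₁ = 199.3 mol/s.
C balance: n_C = 0 + 1ξ₁ − 1ξ₂ = 129 → ξ₂ = (1·199.3 − 129)/1 = 70.26 mol/s.
Outlet amounts (n = n₀ + Σ ν·ξ):
  D: 369 − 1(199.3) = 169.7
  C: 0 + 1(199.3) − 1(70.26) = 129
  B: 0 + 1(70.26) = 70.26

70.3 mol/s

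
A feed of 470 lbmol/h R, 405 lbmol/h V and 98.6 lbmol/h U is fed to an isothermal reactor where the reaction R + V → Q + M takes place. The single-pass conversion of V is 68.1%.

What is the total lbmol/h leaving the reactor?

974 lbmol/h

V reacted = 0.681 × 405 = 275.8 lbmol/h; ν_V = −1, so ξ = 275.8/1 = 275.8 lbmol/h.
Outlet amounts (n = n₀ + ν ξ):
  R: 470 − 1(275.8) = 194.2
  V: 405 − 1(275.8) = 129.2
  Q: 0 + 1(275.8) = 275.8
  M: 0 + 1(275.8) = 275.8
  U: 98.6 (inert)
Total out = 194.2 + 129.2 + 275.8 + 275.8 + 98.6 = 973.6 lbmol/h.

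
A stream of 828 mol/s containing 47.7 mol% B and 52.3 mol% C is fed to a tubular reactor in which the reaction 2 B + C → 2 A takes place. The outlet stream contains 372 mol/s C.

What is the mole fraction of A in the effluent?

0.159

For C: n = n₀ − 1ξ → 372 = 433 − 1ξ, giving ξ = 61.04 mol/s.
Outlet amounts (n = n₀ + ν ξ):
  B: 395 − 2(61.04) = 272.9
  C: 433 − 1(61.04) = 372
  A: 0 + 2(61.04) = 122.1
Total out = 767 mol/s; y_A = 122.1 / 767 = 0.1592.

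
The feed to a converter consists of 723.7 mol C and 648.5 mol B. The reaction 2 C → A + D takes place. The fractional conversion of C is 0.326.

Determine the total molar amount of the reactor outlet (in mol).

1370 mol

C reacted = 0.326 × 723.7 = 235.9 mol; ν_C = −2, so ξ = 235.9/2 = 118 mol.
Outlet amounts (n = n₀ + ν ξ):
  C: 723.7 − 2(118) = 487.8
  A: 0 + 1(118) = 118
  D: 0 + 1(118) = 118
  B: 648.5 (inert)
Total out = 487.8 + 118 + 118 + 648.5 = 1372 mol.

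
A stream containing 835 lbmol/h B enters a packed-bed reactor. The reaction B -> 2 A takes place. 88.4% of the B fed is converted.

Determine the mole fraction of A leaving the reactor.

0.938

B reacted = 0.884 × 835 = 738.1 lbmol/h; ν_B = −1, so ξ = 738.1/1 = 738.1 lbmol/h.
Outlet amounts (n = n₀ + ν ξ):
  B: 835 − 1(738.1) = 96.86
  A: 0 + 2(738.1) = 1476
Total out = 1573 lbmol/h; y_A = 1476 / 1573 = 0.9384.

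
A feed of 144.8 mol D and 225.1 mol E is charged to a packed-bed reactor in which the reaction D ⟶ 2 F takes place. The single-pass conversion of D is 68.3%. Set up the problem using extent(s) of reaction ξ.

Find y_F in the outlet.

D reacted = 0.683 × 144.8 = 98.9 mol; ν_D = −1, so ξ = 98.9/1 = 98.9 mol.
Outlet amounts (n = n₀ + ν ξ):
  D: 144.8 − 1(98.9) = 45.9
  F: 0 + 2(98.9) = 197.8
  E: 225.1 (inert)
Total out = 468.8 mol; y_F = 197.8 / 468.8 = 0.4219.

0.422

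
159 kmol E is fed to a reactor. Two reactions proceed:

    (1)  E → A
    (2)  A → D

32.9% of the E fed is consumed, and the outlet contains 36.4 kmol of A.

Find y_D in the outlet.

Conversion of E: E consumed = 1ξ₁ = 0.329 × 159 → ξ₁ = 52.31 kmol.
A balance: n_A = 0 + 1ξ₁ − 1ξ₂ = 36.4 → ξ₂ = (1·52.31 − 36.4)/1 = 15.91 kmol.
Outlet amounts (n = n₀ + Σ ν·ξ):
  E: 159 − 1(52.31) = 106.7
  A: 0 + 1(52.31) − 1(15.91) = 36.4
  D: 0 + 1(15.91) = 15.91
Total out = 159 kmol; y_D = 15.91 / 159 = 0.1001.

0.1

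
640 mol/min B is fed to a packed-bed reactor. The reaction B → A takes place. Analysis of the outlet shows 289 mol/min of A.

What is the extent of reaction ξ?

For A: n = n₀ + 1ξ → 289 = 0 + 1ξ, giving ξ = 289 mol/min.
Outlet amounts (n = n₀ + ν ξ):
  B: 640 − 1(289) = 351
  A: 0 + 1(289) = 289

ξ = 289 mol/min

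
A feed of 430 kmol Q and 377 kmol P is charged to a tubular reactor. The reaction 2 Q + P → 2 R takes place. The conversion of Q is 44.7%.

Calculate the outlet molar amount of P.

Q reacted = 0.447 × 430 = 192.2 kmol; ν_Q = −2, so ξ = 192.2/2 = 96.11 kmol.
Outlet amounts (n = n₀ + ν ξ):
  Q: 430 − 2(96.11) = 237.8
  P: 377 − 1(96.11) = 280.9
  R: 0 + 2(96.11) = 192.2

281 kmol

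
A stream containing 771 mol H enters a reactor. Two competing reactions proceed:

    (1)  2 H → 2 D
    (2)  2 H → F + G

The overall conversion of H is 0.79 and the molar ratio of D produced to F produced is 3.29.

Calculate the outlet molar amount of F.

Conversion of H: H consumed = 0.79 × 771 = 609.1 mol = 2ξ₁ + 2ξ₂.
Selectivity: 2ξ₁ / (1ξ₂) = 3.29 → ξ₁ = 1.645 ξ₂.
Substitute: (2·1.645 + 2) ξ₂ = 609.1 → ξ₂ = 115.1 mol, ξ₁ = 189.4 mol.
Outlet amounts (n = n₀ + Σ ν·ξ):
  H: 771 − 2(189.4) − 2(115.1) = 161.9
  D: 0 + 2(189.4) = 378.8
  F: 0 + 1(115.1) = 115.1
  G: 0 + 1(115.1) = 115.1

115 mol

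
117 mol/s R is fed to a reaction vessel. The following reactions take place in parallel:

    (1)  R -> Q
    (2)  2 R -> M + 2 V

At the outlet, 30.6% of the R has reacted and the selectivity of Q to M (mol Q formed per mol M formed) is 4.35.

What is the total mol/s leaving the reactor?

123 mol/s

Conversion of R: R consumed = 0.306 × 117 = 35.8 mol/s = 1ξ₁ + 2ξ₂.
Selectivity: 1ξ₁ / (1ξ₂) = 4.35 → ξ₁ = 4.35 ξ₂.
Substitute: (1·4.35 + 2) ξ₂ = 35.8 → ξ₂ = 5.638 mol/s, ξ₁ = 24.53 mol/s.
Outlet amounts (n = n₀ + Σ ν·ξ):
  R: 117 − 1(24.53) − 2(5.638) = 81.2
  Q: 0 + 1(24.53) = 24.53
  M: 0 + 1(5.638) = 5.638
  V: 0 + 2(5.638) = 11.28
Total out = 81.2 + 24.53 + 5.638 + 11.28 = 122.6 mol/s.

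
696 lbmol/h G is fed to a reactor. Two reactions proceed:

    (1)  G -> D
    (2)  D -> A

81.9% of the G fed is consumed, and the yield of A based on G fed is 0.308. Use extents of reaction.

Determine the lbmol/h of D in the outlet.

356 lbmol/h

Conversion of G: G consumed = 1ξ₁ = 0.819 × 696 → ξ₁ = 570 lbmol/h.
Yield of A: 1ξ₂ / 696 = 0.308 → ξ₂ = 214.4 lbmol/h.
Outlet amounts (n = n₀ + Σ ν·ξ):
  G: 696 − 1(570) = 126
  D: 0 + 1(570) − 1(214.4) = 355.7
  A: 0 + 1(214.4) = 214.4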